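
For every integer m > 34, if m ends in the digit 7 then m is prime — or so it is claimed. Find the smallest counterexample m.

A counterexample is any integer m > 34 such that m ends in the digit 7 but m is not prime; we check each in order.
For m = 37, 47 the conclusion holds.
m = 57: 57 ends in 7; 57 = 3 × 19, composite.

m = 57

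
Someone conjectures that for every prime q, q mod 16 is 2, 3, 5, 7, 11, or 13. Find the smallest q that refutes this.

q = 17

Check each prime q in order until the claim fails.
q = 2: 2 mod 16 = 2.
q = 3: 3 mod 16 = 3.
q = 5: 5 mod 16 = 5.
q = 7: 7 mod 16 = 7.
q = 11: 11 mod 16 = 11.
q = 13: 13 mod 16 = 13.
q = 17: 17 mod 16 = 1 — not in {2, 3, 5, 7, 11, 13}.
Thus q = 17 disproves the claim, and no smaller q works.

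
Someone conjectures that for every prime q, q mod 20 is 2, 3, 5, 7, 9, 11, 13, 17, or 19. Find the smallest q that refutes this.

For q = 2, 3, 5, 7, …, 29, 31, 37 the conclusion holds.
q = 41: 41 mod 20 = 1 — not in {2, 3, 5, 7, 9, 11, 13, 17, 19}.
So q = 41 is the smallest counterexample.

q = 41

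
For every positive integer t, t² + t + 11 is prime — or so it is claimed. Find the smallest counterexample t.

t = 10

We need the least positive integer t for which t² + t + 11 is not prime.
For t = 1, 2, 3, 4, 5, 6, 7, 8, 9 the conclusion holds.
t = 10: t² + t + 11 = 121 = 11 × 11, composite.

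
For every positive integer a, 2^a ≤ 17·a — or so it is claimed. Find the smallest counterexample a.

a = 7

A counterexample is any positive integer a such that 2^a > 17·a; we check each in order.
For a = 1, 2, 3, 4, 5, 6 the conclusion holds.
a = 7: 2^a = 128 and 17·a = 119, so 128 > 119.
Thus a = 7 disproves the claim, and no smaller a works.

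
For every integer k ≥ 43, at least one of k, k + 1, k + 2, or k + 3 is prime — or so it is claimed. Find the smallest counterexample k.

k = 48

For k = 43, 44, 45, 46, 47 the conclusion holds.
k = 48: 48 = 2 × 24; 49 = 7 × 7; 50 = 2 × 25; 51 = 3 × 17 — all composite.
So k = 48 is the smallest counterexample.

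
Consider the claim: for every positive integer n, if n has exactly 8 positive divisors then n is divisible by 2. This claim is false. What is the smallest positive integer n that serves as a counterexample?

We need the least positive integer n for which n has exactly 8 positive divisors but n is not divisible by 2.
The first 12 eligible values, up to n = 104, all satisfy the conclusion.
n = 105: τ(105) = 8; 105 mod 2 = 1.
Hence n = 105 is a counterexample.

n = 105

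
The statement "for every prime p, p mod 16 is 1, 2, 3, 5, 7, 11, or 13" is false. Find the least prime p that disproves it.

We need the least prime p for which the claim fails.
The first 10 eligible values, up to p = 29, all satisfy the conclusion.
p = 31: 31 mod 16 = 15 — not in {1, 2, 3, 5, 7, 11, 13}.
Hence p = 31 is a counterexample.

p = 31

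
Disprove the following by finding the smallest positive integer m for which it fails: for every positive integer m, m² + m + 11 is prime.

We need the least positive integer m for which m² + m + 11 is not prime.
The first 9 eligible values, up to m = 9, all satisfy the conclusion.
m = 10: m² + m + 11 = 121 = 11 × 11, composite.
Thus m = 10 disproves the claim, and no smaller m works.

m = 10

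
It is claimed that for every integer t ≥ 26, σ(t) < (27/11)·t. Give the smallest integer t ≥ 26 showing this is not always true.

A counterexample is any integer t ≥ 26 such that the claim fails; we check each in order.
For t = 26, 27, 28, 29, 30, 31, 32, 33, 34, 35 the conclusion holds.
t = 36: σ(36) = 91; 91 ≥ 972/11.
Hence t = 36 is a counterexample.

t = 36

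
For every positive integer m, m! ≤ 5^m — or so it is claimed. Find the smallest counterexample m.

m = 12

A counterexample is any positive integer m such that m! > 5^m; we check each in order.
For m = 1, 2, 3, 4, …, 9, 10, 11 the conclusion holds.
m = 12: m! = 479001600 and 5^m = 244140625, so 479001600 > 244140625.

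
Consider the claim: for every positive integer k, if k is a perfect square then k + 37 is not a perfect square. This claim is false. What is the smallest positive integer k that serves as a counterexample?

A counterexample is any positive integer k such that k is a perfect square but k + 37 is a perfect square; we check each in order.
For k = 1, 4, 9, 16, …, 225, 256, 289 the conclusion holds.
k = 324: 324 = 18² and 324 + 37 = 361 = 19².

k = 324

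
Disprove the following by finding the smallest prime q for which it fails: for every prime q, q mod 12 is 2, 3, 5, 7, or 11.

q = 2: 2 mod 12 = 2.
q = 3: 3 mod 12 = 3.
q = 5: 5 mod 12 = 5.
q = 7: 7 mod 12 = 7.
q = 11: 11 mod 12 = 11.
q = 13: 13 mod 12 = 1 — not in {2, 3, 5, 7, 11}.
Hence q = 13 is a counterexample.

q = 13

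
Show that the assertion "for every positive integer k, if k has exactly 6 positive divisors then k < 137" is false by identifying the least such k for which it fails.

For k = 12, 18, 20, 28, …, 116, 117, 124 the conclusion holds.
k = 147: τ(147) = 6; 147 ≥ 137.
Thus k = 147 disproves the claim, and no smaller k works.

k = 147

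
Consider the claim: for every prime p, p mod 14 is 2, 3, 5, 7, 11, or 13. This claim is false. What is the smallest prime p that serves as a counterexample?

p = 23

Check each prime p in order until the claim fails.
For p = 2, 3, 5, 7, 11, 13, 17, 19 the conclusion holds.
p = 23: 23 mod 14 = 9 — not in {2, 3, 5, 7, 11, 13}.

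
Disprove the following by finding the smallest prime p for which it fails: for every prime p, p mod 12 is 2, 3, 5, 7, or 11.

A counterexample is any prime p such that the claim fails; we check each in order.
For p = 2, 3, 5, 7, 11 the conclusion holds.
p = 13: 13 mod 12 = 1 — not in {2, 3, 5, 7, 11}.
Thus p = 13 disproves the claim, and no smaller p works.

p = 13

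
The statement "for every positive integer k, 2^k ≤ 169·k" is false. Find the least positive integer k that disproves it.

k = 11

The first 10 eligible values, up to k = 10, all satisfy the conclusion.
k = 11: 2^k = 2048 and 169·k = 1859, so 2048 > 1859.
Hence k = 11 is a counterexample.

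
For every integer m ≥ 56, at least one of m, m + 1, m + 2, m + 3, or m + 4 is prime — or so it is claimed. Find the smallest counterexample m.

m = 62

We need the least integer m ≥ 56 for which m, m + 1, m + 2, m + 3, m + 4 are all composite.
The first 6 eligible values, up to m = 61, all satisfy the conclusion.
m = 62: 62 = 2 × 31; 63 = 3 × 21; 64 = 2 × 32; 65 = 5 × 13; 66 = 2 × 33 — all composite.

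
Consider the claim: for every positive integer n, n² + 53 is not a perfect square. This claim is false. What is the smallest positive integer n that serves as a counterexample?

A counterexample is any positive integer n such that n² + 53 is a perfect square; we check each in order.
For n = 1, 2, 3, 4, …, 23, 24, 25 the conclusion holds.
n = 26: 26² + 53 = 729 = 27², a perfect square.
So n = 26 is the smallest counterexample.

n = 26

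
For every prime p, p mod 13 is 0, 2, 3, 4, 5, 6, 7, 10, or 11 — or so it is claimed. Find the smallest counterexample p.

We need the least prime p for which the claim fails.
The first 14 eligible values, up to p = 43, all satisfy the conclusion.
p = 47: 47 mod 13 = 8 — not in {0, 2, 3, 4, 5, 6, 7, 10, 11}.
So p = 47 is the smallest counterexample.

p = 47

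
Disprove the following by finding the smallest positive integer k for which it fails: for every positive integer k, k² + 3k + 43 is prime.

A counterexample is any positive integer k such that k² + 3k + 43 is not prime; we check each in order.
The first 38 eligible values, up to k = 38, all satisfy the conclusion.
k = 39: k² + 3k + 43 = 1681 = 41 × 41, composite.
Hence k = 39 is a counterexample.

k = 39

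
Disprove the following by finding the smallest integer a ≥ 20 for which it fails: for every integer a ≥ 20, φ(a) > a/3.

Check each integer a ≥ 20 in order until the claim fails.
For a = 20, 21, 22, 23 the conclusion holds.
a = 24: φ(24) = 8 and 24/3 = 8, so φ(24) ≤ 24/3.

a = 24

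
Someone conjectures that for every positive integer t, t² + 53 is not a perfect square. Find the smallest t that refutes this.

t = 26

A counterexample is any positive integer t such that t² + 53 is a perfect square; we check each in order.
For t = 1, 2, 3, 4, …, 23, 24, 25 the conclusion holds.
t = 26: 26² + 53 = 729 = 27², a perfect square.
Hence t = 26 is a counterexample.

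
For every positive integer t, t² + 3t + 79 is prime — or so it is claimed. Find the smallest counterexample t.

A counterexample is any positive integer t such that t² + 3t + 79 is not prime; we check each in order.
The first 4 eligible values, up to t = 4, all satisfy the conclusion.
t = 5: t² + 3t + 79 = 119 = 7 × 17, composite.
So t = 5 is the smallest counterexample.

t = 5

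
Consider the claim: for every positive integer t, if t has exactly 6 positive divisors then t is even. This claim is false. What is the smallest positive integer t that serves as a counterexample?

t = 45

We need the least positive integer t for which t has exactly 6 positive divisors but t is odd.
The first 6 eligible values, up to t = 44, all satisfy the conclusion.
t = 45: divisors of 45: 1, 3, 5, 9, 15, 45; 45 is odd.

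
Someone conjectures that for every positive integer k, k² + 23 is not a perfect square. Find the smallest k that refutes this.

A counterexample is any positive integer k such that k² + 23 is a perfect square; we check each in order.
For k = 1, 2, 3, 4, 5, 6, 7, 8, 9, 10 the conclusion holds.
k = 11: 11² + 23 = 144 = 12², a perfect square.

k = 11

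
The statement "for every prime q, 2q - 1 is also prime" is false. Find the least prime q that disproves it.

q = 2: 2q - 1 = 3, prime.
q = 3: 2q - 1 = 5, prime.
q = 5: 2q - 1 = 9 = 3 × 3, not prime.

q = 5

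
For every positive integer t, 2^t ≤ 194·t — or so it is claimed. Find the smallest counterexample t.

t = 12

For t = 1, 2, 3, 4, …, 9, 10, 11 the conclusion holds.
t = 12: 2^t = 4096 and 194·t = 2328, so 4096 > 2328.
So t = 12 is the smallest counterexample.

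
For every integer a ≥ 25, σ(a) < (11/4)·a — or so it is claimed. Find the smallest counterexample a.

a = 60

The first 35 eligible values, up to a = 59, all satisfy the conclusion.
a = 60: σ(60) = 168; 168 ≥ 165.
Hence a = 60 is a counterexample.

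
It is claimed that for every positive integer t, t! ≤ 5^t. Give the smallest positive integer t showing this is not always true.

Check each positive integer t in order until t! > 5^t.
For t = 1, 2, 3, 4, …, 9, 10, 11 the conclusion holds.
t = 12: t! = 479001600 and 5^t = 244140625, so 479001600 > 244140625.

t = 12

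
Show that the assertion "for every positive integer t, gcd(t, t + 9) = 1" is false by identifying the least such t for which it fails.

t = 3

Check each positive integer t in order until gcd(t, t + 9) > 1.
For t = 1, 2 the conclusion holds.
t = 3: gcd(3, 12) = 3.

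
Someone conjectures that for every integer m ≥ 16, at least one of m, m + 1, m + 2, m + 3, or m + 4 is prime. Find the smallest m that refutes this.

We need the least integer m ≥ 16 for which m, m + 1, m + 2, m + 3, m + 4 are all composite.
m = 16: 17 is prime.
m = 17: 17 is prime.
m = 18: 19 is prime.
m = 19: 19 is prime.
m = 20: 23 is prime.
m = 21: 23 is prime.
m = 22: 23 is prime.
m = 23: 23 is prime.
m = 24: 24 = 2 × 12; 25 = 5 × 5; 26 = 2 × 13; 27 = 3 × 9; 28 = 2 × 14 — all composite.
Thus m = 24 disproves the claim, and no smaller m works.

m = 24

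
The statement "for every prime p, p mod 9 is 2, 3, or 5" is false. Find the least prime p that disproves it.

p = 7

For p = 2, 3, 5 the conclusion holds.
p = 7: 7 mod 9 = 7 — not in {2, 3, 5}.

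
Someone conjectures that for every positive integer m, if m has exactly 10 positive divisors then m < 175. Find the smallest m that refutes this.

m = 176

m = 48: τ(48) = 10; 48 < 175.
m = 80: τ(80) = 10; 80 < 175.
m = 112: τ(112) = 10; 112 < 175.
m = 162: τ(162) = 10; 162 < 175.
m = 176: τ(176) = 10; 176 ≥ 175.
Thus m = 176 disproves the claim, and no smaller m works.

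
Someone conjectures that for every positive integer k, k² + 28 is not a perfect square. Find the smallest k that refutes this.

The first 5 eligible values, up to k = 5, all satisfy the conclusion.
k = 6: 6² + 28 = 64 = 8², a perfect square.

k = 6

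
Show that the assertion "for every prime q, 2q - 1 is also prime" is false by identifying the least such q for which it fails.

For q = 2, 3 the conclusion holds.
q = 5: 2q - 1 = 9 = 3 × 3, not prime.

q = 5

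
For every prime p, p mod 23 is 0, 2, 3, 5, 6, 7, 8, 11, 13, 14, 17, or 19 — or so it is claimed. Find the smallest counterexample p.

The first 12 eligible values, up to p = 37, all satisfy the conclusion.
p = 41: 41 mod 23 = 18 — not in {0, 2, 3, 5, 6, 7, 8, 11, 13, 14, 17, 19}.
So p = 41 is the smallest counterexample.

p = 41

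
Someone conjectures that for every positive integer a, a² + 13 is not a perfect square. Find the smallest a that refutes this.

a = 6

A counterexample is any positive integer a such that a² + 13 is a perfect square; we check each in order.
For a = 1, 2, 3, 4, 5 the conclusion holds.
a = 6: 6² + 13 = 49 = 7², a perfect square.
Hence a = 6 is a counterexample.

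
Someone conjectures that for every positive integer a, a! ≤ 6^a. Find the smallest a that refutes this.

a = 14

For a = 1, 2, 3, 4, …, 11, 12, 13 the conclusion holds.
a = 14: a! = 87178291200 and 6^a = 78364164096, so 87178291200 > 78364164096.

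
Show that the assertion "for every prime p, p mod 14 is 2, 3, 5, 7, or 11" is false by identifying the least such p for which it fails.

p = 13

A counterexample is any prime p such that the claim fails; we check each in order.
p = 2: 2 mod 14 = 2.
p = 3: 3 mod 14 = 3.
p = 5: 5 mod 14 = 5.
p = 7: 7 mod 14 = 7.
p = 11: 11 mod 14 = 11.
p = 13: 13 mod 14 = 13 — not in {2, 3, 5, 7, 11}.
So p = 13 is the smallest counterexample.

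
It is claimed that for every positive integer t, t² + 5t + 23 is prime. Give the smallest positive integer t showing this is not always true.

We need the least positive integer t for which t² + 5t + 23 is not prime.
For t = 1, 2, 3, 4, …, 11, 12, 13 the conclusion holds.
t = 14: t² + 5t + 23 = 289 = 17 × 17, composite.
So t = 14 is the smallest counterexample.

t = 14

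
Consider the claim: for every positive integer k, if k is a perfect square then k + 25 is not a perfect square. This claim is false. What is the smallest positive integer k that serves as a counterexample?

k = 144

Check each positive integer k in order until k is a perfect square but k + 25 is a perfect square.
The first 11 eligible values, up to k = 121, all satisfy the conclusion.
k = 144: 144 = 12² and 144 + 25 = 169 = 13².
Hence k = 144 is a counterexample.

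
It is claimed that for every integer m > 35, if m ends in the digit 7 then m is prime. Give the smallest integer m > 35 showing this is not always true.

m = 57

A counterexample is any integer m > 35 such that m ends in the digit 7 but m is not prime; we check each in order.
For m = 37, 47 the conclusion holds.
m = 57: 57 ends in 7; 57 = 3 × 19, composite.
So m = 57 is the smallest counterexample.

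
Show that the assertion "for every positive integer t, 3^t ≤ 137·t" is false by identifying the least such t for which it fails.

t = 7

Check each positive integer t in order until 3^t > 137·t.
t = 1: 3^t = 3 and 137·t = 137, so 3 ≤ 137.
t = 2: 3^t = 9 and 137·t = 274, so 9 ≤ 274.
t = 3: 3^t = 27 and 137·t = 411, so 27 ≤ 411.
t = 4: 3^t = 81 and 137·t = 548, so 81 ≤ 548.
t = 5: 3^t = 243 and 137·t = 685, so 243 ≤ 685.
t = 6: 3^t = 729 and 137·t = 822, so 729 ≤ 822.
t = 7: 3^t = 2187 and 137·t = 959, so 2187 > 959.
Thus t = 7 disproves the claim, and no smaller t works.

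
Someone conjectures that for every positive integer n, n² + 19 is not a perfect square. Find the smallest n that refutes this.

A counterexample is any positive integer n such that n² + 19 is a perfect square; we check each in order.
For n = 1, 2, 3, 4, 5, 6, 7, 8 the conclusion holds.
n = 9: 9² + 19 = 100 = 10², a perfect square.
Thus n = 9 disproves the claim, and no smaller n works.

n = 9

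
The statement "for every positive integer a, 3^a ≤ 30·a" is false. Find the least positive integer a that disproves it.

a = 5

Check each positive integer a in order until 3^a > 30·a.
For a = 1, 2, 3, 4 the conclusion holds.
a = 5: 3^a = 243 and 30·a = 150, so 243 > 150.
Hence a = 5 is a counterexample.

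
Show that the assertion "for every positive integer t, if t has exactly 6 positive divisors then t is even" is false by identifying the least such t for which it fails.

t = 45

The first 6 eligible values, up to t = 44, all satisfy the conclusion.
t = 45: divisors of 45: 1, 3, 5, 9, 15, 45; 45 is odd.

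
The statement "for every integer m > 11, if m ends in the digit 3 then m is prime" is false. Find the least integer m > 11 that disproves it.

Check each integer m > 11 in order until m ends in the digit 3 but m is not prime.
m = 13: 13 ends in 3 and is prime.
m = 23: 23 ends in 3 and is prime.
m = 33: 33 ends in 3; 33 = 3 × 11, composite.
Thus m = 33 disproves the claim, and no smaller m works.

m = 33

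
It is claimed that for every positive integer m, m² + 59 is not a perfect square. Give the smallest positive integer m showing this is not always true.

m = 29

Check each positive integer m in order until m² + 59 is a perfect square.
For m = 1, 2, 3, 4, …, 26, 27, 28 the conclusion holds.
m = 29: 29² + 59 = 900 = 30², a perfect square.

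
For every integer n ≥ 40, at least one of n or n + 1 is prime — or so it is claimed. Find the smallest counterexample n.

A counterexample is any integer n ≥ 40 such that n, n + 1 are both composite; we check each in order.
The first 4 eligible values, up to n = 43, all satisfy the conclusion.
n = 44: 44 = 2 × 22; 45 = 3 × 15 — both composite.

n = 44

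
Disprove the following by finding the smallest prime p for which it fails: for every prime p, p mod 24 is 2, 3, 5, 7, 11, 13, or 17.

A counterexample is any prime p such that the claim fails; we check each in order.
The first 7 eligible values, up to p = 17, all satisfy the conclusion.
p = 19: 19 mod 24 = 19 — not in {2, 3, 5, 7, 11, 13, 17}.
Thus p = 19 disproves the claim, and no smaller p works.

p = 19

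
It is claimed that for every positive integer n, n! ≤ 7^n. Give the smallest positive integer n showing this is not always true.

We need the least positive integer n for which n! > 7^n.
The first 16 eligible values, up to n = 16, all satisfy the conclusion.
n = 17: n! = 355687428096000 and 7^n = 232630513987207, so 355687428096000 > 232630513987207.

n = 17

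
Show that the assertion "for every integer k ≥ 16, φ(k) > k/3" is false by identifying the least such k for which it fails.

k = 18

For k = 16, 17 the conclusion holds.
k = 18: φ(18) = 6 and 18/3 = 6, so φ(18) ≤ 18/3.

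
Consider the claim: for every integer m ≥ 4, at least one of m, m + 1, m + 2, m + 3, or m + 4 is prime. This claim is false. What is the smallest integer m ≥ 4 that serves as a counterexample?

For m = 4, 5, 6, 7, …, 21, 22, 23 the conclusion holds.
m = 24: 24 = 2 × 12; 25 = 5 × 5; 26 = 2 × 13; 27 = 3 × 9; 28 = 2 × 14 — all composite.

m = 24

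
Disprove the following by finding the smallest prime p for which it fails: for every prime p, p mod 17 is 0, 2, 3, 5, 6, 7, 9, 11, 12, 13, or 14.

p = 59

For p = 2, 3, 5, 7, …, 43, 47, 53 the conclusion holds.
p = 59: 59 mod 17 = 8 — not in {0, 2, 3, 5, 6, 7, 9, 11, 12, 13, 14}.
Thus p = 59 disproves the claim, and no smaller p works.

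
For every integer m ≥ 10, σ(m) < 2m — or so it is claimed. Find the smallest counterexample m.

We need the least integer m ≥ 10 for which the claim fails.
m = 10: σ(10) = 18; 18 < 20.
m = 11: σ(11) = 12; 12 < 22.
m = 12: σ(12) = 28; 28 ≥ 24.
So m = 12 is the smallest counterexample.

m = 12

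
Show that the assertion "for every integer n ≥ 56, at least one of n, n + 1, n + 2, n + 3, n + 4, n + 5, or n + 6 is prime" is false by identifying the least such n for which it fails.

A counterexample is any integer n ≥ 56 such that n, n + 1, n + 2, n + 3, n + 4, n + 5, n + 6 are all composite; we check each in order.
For n = 56, 57, 58, 59, …, 87, 88, 89 the conclusion holds.
n = 90: 90 = 2 × 45; 91 = 7 × 13; 92 = 2 × 46; 93 = 3 × 31; 94 = 2 × 47; 95 = 5 × 19; 96 = 2 × 48 — all composite.
So n = 90 is the smallest counterexample.

n = 90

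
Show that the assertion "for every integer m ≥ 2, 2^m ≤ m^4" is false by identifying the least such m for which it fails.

m = 17

Check each integer m ≥ 2 in order until 2^m > m^4.
For m = 2, 3, 4, 5, …, 14, 15, 16 the conclusion holds.
m = 17: 2^m = 131072 and m^4 = 83521, so 131072 > 83521.
Thus m = 17 disproves the claim, and no smaller m works.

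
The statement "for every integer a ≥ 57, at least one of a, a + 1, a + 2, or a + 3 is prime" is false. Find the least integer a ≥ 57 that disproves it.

a = 62

We need the least integer a ≥ 57 for which a, a + 1, a + 2, a + 3 are all composite.
The first 5 eligible values, up to a = 61, all satisfy the conclusion.
a = 62: 62 = 2 × 31; 63 = 3 × 21; 64 = 2 × 32; 65 = 5 × 13 — all composite.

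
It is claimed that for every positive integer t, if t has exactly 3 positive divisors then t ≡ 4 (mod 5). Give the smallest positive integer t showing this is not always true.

t = 25

For t = 4, 9 the conclusion holds.
t = 25: τ(25) = 3; 25 ≡ 0 (mod 5).
Thus t = 25 disproves the claim, and no smaller t works.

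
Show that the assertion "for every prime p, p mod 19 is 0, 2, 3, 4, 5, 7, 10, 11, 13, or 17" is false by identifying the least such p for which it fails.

p = 31

We need the least prime p for which the claim fails.
For p = 2, 3, 5, 7, 11, 13, 17, 19, 23, 29 the conclusion holds.
p = 31: 31 mod 19 = 12 — not in {0, 2, 3, 4, 5, 7, 10, 11, 13, 17}.
So p = 31 is the smallest counterexample.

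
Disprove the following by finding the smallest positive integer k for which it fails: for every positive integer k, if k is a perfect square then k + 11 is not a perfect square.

k = 25

Check each positive integer k in order until k is a perfect square but k + 11 is a perfect square.
For k = 1, 4, 9, 16 the conclusion holds.
k = 25: 25 = 5² and 25 + 11 = 36 = 6².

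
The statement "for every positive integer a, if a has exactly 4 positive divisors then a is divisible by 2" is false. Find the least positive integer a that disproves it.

Check each positive integer a in order until a has exactly 4 positive divisors but a is not divisible by 2.
The first 4 eligible values, up to a = 14, all satisfy the conclusion.
a = 15: τ(15) = 4; 15 mod 2 = 1.
So a = 15 is the smallest counterexample.

a = 15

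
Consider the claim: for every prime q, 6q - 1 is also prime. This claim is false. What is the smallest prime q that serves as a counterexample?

q = 11

We need the least prime q for which 6q - 1 is not prime.
q = 2: 6q - 1 = 11, prime.
q = 3: 6q - 1 = 17, prime.
q = 5: 6q - 1 = 29, prime.
q = 7: 6q - 1 = 41, prime.
q = 11: 6q - 1 = 65 = 5 × 13, not prime.
So q = 11 is the smallest counterexample.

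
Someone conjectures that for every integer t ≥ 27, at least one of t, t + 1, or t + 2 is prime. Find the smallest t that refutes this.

t = 32

The first 5 eligible values, up to t = 31, all satisfy the conclusion.
t = 32: 32 = 2 × 16; 33 = 3 × 11; 34 = 2 × 17 — all composite.
Thus t = 32 disproves the claim, and no smaller t works.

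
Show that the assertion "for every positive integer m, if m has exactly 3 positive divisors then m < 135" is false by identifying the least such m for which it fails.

We need the least positive integer m for which m has exactly 3 positive divisors but the claim fails.
The first 5 eligible values, up to m = 121, all satisfy the conclusion.
m = 169: τ(169) = 3; 169 ≥ 135.
Hence m = 169 is a counterexample.

m = 169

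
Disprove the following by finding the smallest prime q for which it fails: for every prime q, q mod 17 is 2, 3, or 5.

q = 2: 2 mod 17 = 2.
q = 3: 3 mod 17 = 3.
q = 5: 5 mod 17 = 5.
q = 7: 7 mod 17 = 7 — not in {2, 3, 5}.
Hence q = 7 is a counterexample.

q = 7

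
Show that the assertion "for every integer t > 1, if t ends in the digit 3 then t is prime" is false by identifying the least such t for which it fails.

Check each integer t > 1 in order until t ends in the digit 3 but t is not prime.
t = 3: 3 ends in 3 and is prime.
t = 13: 13 ends in 3 and is prime.
t = 23: 23 ends in 3 and is prime.
t = 33: 33 ends in 3; 33 = 3 × 11, composite.
Thus t = 33 disproves the claim, and no smaller t works.

t = 33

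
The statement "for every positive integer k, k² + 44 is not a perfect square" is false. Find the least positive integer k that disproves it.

The first 9 eligible values, up to k = 9, all satisfy the conclusion.
k = 10: 10² + 44 = 144 = 12², a perfect square.
So k = 10 is the smallest counterexample.

k = 10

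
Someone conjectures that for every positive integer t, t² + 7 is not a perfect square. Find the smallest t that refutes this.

For t = 1, 2 the conclusion holds.
t = 3: 3² + 7 = 16 = 4², a perfect square.
Thus t = 3 disproves the claim, and no smaller t works.

t = 3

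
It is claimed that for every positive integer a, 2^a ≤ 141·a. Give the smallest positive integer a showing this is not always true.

a = 11

We need the least positive integer a for which 2^a > 141·a.
The first 10 eligible values, up to a = 10, all satisfy the conclusion.
a = 11: 2^a = 2048 and 141·a = 1551, so 2048 > 1551.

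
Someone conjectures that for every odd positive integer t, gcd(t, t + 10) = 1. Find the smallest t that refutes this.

Check each odd positive integer t in order until gcd(t, t + 10) > 1.
For t = 1, 3 the conclusion holds.
t = 5: gcd(5, 15) = 5.

t = 5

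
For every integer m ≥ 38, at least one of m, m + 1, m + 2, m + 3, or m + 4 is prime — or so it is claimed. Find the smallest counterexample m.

We need the least integer m ≥ 38 for which m, m + 1, m + 2, m + 3, m + 4 are all composite.
For m = 38, 39, 40, 41, 42, 43, 44, 45, 46, 47 the conclusion holds.
m = 48: 48 = 2 × 24; 49 = 7 × 7; 50 = 2 × 25; 51 = 3 × 17; 52 = 2 × 26 — all composite.
Thus m = 48 disproves the claim, and no smaller m works.

m = 48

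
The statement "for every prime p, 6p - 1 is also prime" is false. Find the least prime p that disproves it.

p = 11

For p = 2, 3, 5, 7 the conclusion holds.
p = 11: 6p - 1 = 65 = 5 × 13, not prime.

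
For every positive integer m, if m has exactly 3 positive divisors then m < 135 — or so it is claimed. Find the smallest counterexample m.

We need the least positive integer m for which m has exactly 3 positive divisors but the claim fails.
For m = 4, 9, 25, 49, 121 the conclusion holds.
m = 169: τ(169) = 3; 169 ≥ 135.

m = 169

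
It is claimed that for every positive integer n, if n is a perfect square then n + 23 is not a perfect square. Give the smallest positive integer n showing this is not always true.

For n = 1, 4, 9, 16, 25, 36, 49, 64, 81, 100 the conclusion holds.
n = 121: 121 = 11² and 121 + 23 = 144 = 12².
Hence n = 121 is a counterexample.

n = 121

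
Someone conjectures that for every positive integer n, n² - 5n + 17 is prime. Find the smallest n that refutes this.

A counterexample is any positive integer n such that n² - 5n + 17 is not prime; we check each in order.
For n = 1, 2, 3, 4, …, 10, 11, 12 the conclusion holds.
n = 13: n² - 5n + 17 = 121 = 11 × 11, composite.

n = 13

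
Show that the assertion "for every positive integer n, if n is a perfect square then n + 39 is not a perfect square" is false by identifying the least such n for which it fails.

n = 25

A counterexample is any positive integer n such that n is a perfect square but n + 39 is a perfect square; we check each in order.
For n = 1, 4, 9, 16 the conclusion holds.
n = 25: 25 = 5² and 25 + 39 = 64 = 8².
Thus n = 25 disproves the claim, and no smaller n works.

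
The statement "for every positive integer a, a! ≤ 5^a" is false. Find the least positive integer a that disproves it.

a = 12

The first 11 eligible values, up to a = 11, all satisfy the conclusion.
a = 12: a! = 479001600 and 5^a = 244140625, so 479001600 > 244140625.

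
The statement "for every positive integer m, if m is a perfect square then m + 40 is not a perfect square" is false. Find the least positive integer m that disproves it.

A counterexample is any positive integer m such that m is a perfect square but m + 40 is a perfect square; we check each in order.
For m = 1, 4 the conclusion holds.
m = 9: 9 = 3² and 9 + 40 = 49 = 7².

m = 9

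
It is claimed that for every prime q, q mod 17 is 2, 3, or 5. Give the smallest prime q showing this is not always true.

q = 7

We need the least prime q for which the claim fails.
q = 2: 2 mod 17 = 2.
q = 3: 3 mod 17 = 3.
q = 5: 5 mod 17 = 5.
q = 7: 7 mod 17 = 7 — not in {2, 3, 5}.
Thus q = 7 disproves the claim, and no smaller q works.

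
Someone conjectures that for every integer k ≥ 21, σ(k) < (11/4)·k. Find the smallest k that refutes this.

k = 60

For k = 21, 22, 23, 24, …, 57, 58, 59 the conclusion holds.
k = 60: σ(60) = 168; 168 ≥ 165.
So k = 60 is the smallest counterexample.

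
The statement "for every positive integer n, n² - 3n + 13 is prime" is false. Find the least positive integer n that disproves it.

n = 12

A counterexample is any positive integer n such that n² - 3n + 13 is not prime; we check each in order.
For n = 1, 2, 3, 4, …, 9, 10, 11 the conclusion holds.
n = 12: n² - 3n + 13 = 121 = 11 × 11, composite.
Hence n = 12 is a counterexample.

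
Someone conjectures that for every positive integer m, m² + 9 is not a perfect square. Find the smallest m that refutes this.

m = 4

Check each positive integer m in order until m² + 9 is a perfect square.
For m = 1, 2, 3 the conclusion holds.
m = 4: 4² + 9 = 25 = 5², a perfect square.
Hence m = 4 is a counterexample.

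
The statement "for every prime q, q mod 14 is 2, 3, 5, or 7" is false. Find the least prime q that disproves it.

We need the least prime q for which the claim fails.
q = 2: 2 mod 14 = 2.
q = 3: 3 mod 14 = 3.
q = 5: 5 mod 14 = 5.
q = 7: 7 mod 14 = 7.
q = 11: 11 mod 14 = 11 — not in {2, 3, 5, 7}.

q = 11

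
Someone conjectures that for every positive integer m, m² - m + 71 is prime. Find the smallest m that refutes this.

m = 3

For m = 1, 2 the conclusion holds.
m = 3: m² - m + 71 = 77 = 7 × 11, composite.
Hence m = 3 is a counterexample.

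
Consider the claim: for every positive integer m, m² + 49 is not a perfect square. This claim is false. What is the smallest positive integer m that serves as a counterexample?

We need the least positive integer m for which m² + 49 is a perfect square.
For m = 1, 2, 3, 4, …, 21, 22, 23 the conclusion holds.
m = 24: 24² + 49 = 625 = 25², a perfect square.
So m = 24 is the smallest counterexample.

m = 24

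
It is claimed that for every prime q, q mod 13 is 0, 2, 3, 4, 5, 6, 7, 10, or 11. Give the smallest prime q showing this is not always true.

q = 47

We need the least prime q for which the claim fails.
For q = 2, 3, 5, 7, …, 37, 41, 43 the conclusion holds.
q = 47: 47 mod 13 = 8 — not in {0, 2, 3, 4, 5, 6, 7, 10, 11}.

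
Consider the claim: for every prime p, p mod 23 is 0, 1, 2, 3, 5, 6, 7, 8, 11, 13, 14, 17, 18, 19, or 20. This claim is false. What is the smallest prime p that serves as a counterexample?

p = 61

For p = 2, 3, 5, 7, …, 47, 53, 59 the conclusion holds.
p = 61: 61 mod 23 = 15 — not in {0, 1, 2, 3, 5, 6, 7, 8, 11, 13, 14, 17, 18, 19, 20}.
Thus p = 61 disproves the claim, and no smaller p works.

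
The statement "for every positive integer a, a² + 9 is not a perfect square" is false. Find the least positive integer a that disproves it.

Check each positive integer a in order until a² + 9 is a perfect square.
a = 1: 1² + 9 = 10, not a perfect square.
a = 2: 2² + 9 = 13, not a perfect square.
a = 3: 3² + 9 = 18, not a perfect square.
a = 4: 4² + 9 = 25 = 5², a perfect square.

a = 4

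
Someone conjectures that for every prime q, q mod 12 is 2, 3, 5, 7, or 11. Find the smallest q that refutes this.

The first 5 eligible values, up to q = 11, all satisfy the conclusion.
q = 13: 13 mod 12 = 1 — not in {2, 3, 5, 7, 11}.
Thus q = 13 disproves the claim, and no smaller q works.

q = 13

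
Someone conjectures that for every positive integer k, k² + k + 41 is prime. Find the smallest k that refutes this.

k = 40

We need the least positive integer k for which k² + k + 41 is not prime.
The first 39 eligible values, up to k = 39, all satisfy the conclusion.
k = 40: k² + k + 41 = 1681 = 41 × 41, composite.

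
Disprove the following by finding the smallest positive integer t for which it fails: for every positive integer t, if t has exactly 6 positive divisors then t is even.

A counterexample is any positive integer t such that t has exactly 6 positive divisors but t is odd; we check each in order.
For t = 12, 18, 20, 28, 32, 44 the conclusion holds.
t = 45: divisors of 45: 1, 3, 5, 9, 15, 45; 45 is odd.
So t = 45 is the smallest counterexample.

t = 45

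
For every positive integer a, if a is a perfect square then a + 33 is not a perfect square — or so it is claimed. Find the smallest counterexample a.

a = 16

A counterexample is any positive integer a such that a is a perfect square but a + 33 is a perfect square; we check each in order.
For a = 1, 4, 9 the conclusion holds.
a = 16: 16 = 4² and 16 + 33 = 49 = 7².
Thus a = 16 disproves the claim, and no smaller a works.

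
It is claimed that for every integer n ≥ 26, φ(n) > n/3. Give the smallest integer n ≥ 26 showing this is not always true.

For n = 26, 27, 28, 29 the conclusion holds.
n = 30: φ(30) = 8 and 30/3 = 10, so φ(30) ≤ 30/3.
Thus n = 30 disproves the claim, and no smaller n works.

n = 30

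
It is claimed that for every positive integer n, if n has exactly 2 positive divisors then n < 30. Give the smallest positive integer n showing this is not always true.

n = 31

The first 10 eligible values, up to n = 29, all satisfy the conclusion.
n = 31: τ(31) = 2; 31 ≥ 30.
Thus n = 31 disproves the claim, and no smaller n works.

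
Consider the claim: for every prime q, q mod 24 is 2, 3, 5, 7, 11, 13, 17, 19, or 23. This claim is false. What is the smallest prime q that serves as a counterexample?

q = 73

We need the least prime q for which the claim fails.
The first 20 eligible values, up to q = 71, all satisfy the conclusion.
q = 73: 73 mod 24 = 1 — not in {2, 3, 5, 7, 11, 13, 17, 19, 23}.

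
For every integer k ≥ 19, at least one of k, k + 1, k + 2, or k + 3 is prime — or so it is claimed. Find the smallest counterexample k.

k = 24

We need the least integer k ≥ 19 for which k, k + 1, k + 2, k + 3 are all composite.
k = 19: 19 is prime.
k = 20: 23 is prime.
k = 21: 23 is prime.
k = 22: 23 is prime.
k = 23: 23 is prime.
k = 24: 24 = 2 × 12; 25 = 5 × 5; 26 = 2 × 13; 27 = 3 × 9 — all composite.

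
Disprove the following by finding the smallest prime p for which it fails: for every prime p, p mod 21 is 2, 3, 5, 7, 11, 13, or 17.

p = 19

Check each prime p in order until the claim fails.
The first 7 eligible values, up to p = 17, all satisfy the conclusion.
p = 19: 19 mod 21 = 19 — not in {2, 3, 5, 7, 11, 13, 17}.
Thus p = 19 disproves the claim, and no smaller p works.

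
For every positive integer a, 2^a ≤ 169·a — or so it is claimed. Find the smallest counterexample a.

a = 11

We need the least positive integer a for which 2^a > 169·a.
For a = 1, 2, 3, 4, 5, 6, 7, 8, 9, 10 the conclusion holds.
a = 11: 2^a = 2048 and 169·a = 1859, so 2048 > 1859.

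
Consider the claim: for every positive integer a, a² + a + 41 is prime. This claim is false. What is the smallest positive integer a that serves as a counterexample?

For a = 1, 2, 3, 4, …, 37, 38, 39 the conclusion holds.
a = 40: a² + a + 41 = 1681 = 41 × 41, composite.

a = 40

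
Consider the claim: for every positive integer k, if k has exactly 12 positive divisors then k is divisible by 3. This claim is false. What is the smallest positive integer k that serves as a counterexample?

A counterexample is any positive integer k such that k has exactly 12 positive divisors but k is not divisible by 3; we check each in order.
The first 8 eligible values, up to k = 132, all satisfy the conclusion.
k = 140: τ(140) = 12; 140 mod 3 = 2.
So k = 140 is the smallest counterexample.

k = 140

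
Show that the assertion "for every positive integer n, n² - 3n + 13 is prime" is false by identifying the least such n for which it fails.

The first 11 eligible values, up to n = 11, all satisfy the conclusion.
n = 12: n² - 3n + 13 = 121 = 11 × 11, composite.
Thus n = 12 disproves the claim, and no smaller n works.

n = 12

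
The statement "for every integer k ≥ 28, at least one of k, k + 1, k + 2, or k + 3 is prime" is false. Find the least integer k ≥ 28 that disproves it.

For k = 28, 29, 30, 31 the conclusion holds.
k = 32: 32 = 2 × 16; 33 = 3 × 11; 34 = 2 × 17; 35 = 5 × 7 — all composite.
Hence k = 32 is a counterexample.

k = 32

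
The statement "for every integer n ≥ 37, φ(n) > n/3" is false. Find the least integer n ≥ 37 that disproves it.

Check each integer n ≥ 37 in order until the claim fails.
For n = 37, 38, 39, 40, 41 the conclusion holds.
n = 42: φ(42) = 12 and 42/3 = 14, so φ(42) ≤ 42/3.
So n = 42 is the smallest counterexample.

n = 42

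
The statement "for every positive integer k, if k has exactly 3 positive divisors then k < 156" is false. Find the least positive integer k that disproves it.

For k = 4, 9, 25, 49, 121 the conclusion holds.
k = 169: τ(169) = 3; 169 ≥ 156.
Hence k = 169 is a counterexample.

k = 169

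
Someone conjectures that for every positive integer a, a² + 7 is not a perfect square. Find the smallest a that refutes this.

a = 3

We need the least positive integer a for which a² + 7 is a perfect square.
a = 1: 1² + 7 = 8, not a perfect square.
a = 2: 2² + 7 = 11, not a perfect square.
a = 3: 3² + 7 = 16 = 4², a perfect square.
Thus a = 3 disproves the claim, and no smaller a works.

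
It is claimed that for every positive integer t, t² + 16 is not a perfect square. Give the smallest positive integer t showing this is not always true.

For t = 1, 2 the conclusion holds.
t = 3: 3² + 16 = 25 = 5², a perfect square.

t = 3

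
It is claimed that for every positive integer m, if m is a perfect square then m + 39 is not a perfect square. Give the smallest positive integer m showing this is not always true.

A counterexample is any positive integer m such that m is a perfect square but m + 39 is a perfect square; we check each in order.
For m = 1, 4, 9, 16 the conclusion holds.
m = 25: 25 = 5² and 25 + 39 = 64 = 8².
Hence m = 25 is a counterexample.

m = 25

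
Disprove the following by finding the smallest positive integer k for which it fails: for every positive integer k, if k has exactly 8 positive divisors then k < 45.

k = 54

k = 24: τ(24) = 8; 24 < 45.
k = 30: τ(30) = 8; 30 < 45.
k = 40: τ(40) = 8; 40 < 45.
k = 42: τ(42) = 8; 42 < 45.
k = 54: τ(54) = 8; 54 ≥ 45.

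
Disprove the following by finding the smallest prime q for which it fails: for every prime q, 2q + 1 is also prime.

q = 7

A counterexample is any prime q such that 2q + 1 is not prime; we check each in order.
q = 2: 2q + 1 = 5, prime.
q = 3: 2q + 1 = 7, prime.
q = 5: 2q + 1 = 11, prime.
q = 7: 2q + 1 = 15 = 3 × 5, not prime.
Thus q = 7 disproves the claim, and no smaller q works.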